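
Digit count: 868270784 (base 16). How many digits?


868270784 in base 16 = 33C0C2C0
Number of digits = 8

8 digits (base 16)


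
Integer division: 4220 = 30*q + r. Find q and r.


4220 = 30 * 140 + 20
Check: 4200 + 20 = 4220

q = 140, r = 20


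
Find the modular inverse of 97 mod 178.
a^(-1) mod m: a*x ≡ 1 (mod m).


Use the extended Euclidean algorithm on (178, 97); each row r = 178*s + 97*t:
r=178, s=1, t=0
r=97, s=0, t=1
q=1: r=81, s=1, t=-1   [178*(1) + 97*(-1) = 81]
q=1: r=16, s=-1, t=2   [178*(-1) + 97*(2) = 16]
q=5: r=1, s=6, t=-11   [178*(6) + 97*(-11) = 1]
q=16: r=0, s=-97, t=178   [178*(-97) + 97*(178) = 0]
GCD = 1 with t = -11, so 97*(-11) ≡ 1 (mod 178)
Inverse = -11 mod 178 = 167
Check: 97 * 167 = 16199 ≡ 1 (mod 178)

97^(-1) ≡ 167 (mod 178)


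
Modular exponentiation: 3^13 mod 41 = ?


3^1 mod 41 = 3
3^2 mod 41 = 9
3^3 mod 41 = 27
3^4 mod 41 = 40
3^5 mod 41 = 38
3^6 mod 41 = 32
3^7 mod 41 = 14
3^8 mod 41 = 1
3^9 mod 41 = 3
3^10 mod 41 = 9
3^11 mod 41 = 27
3^12 mod 41 = 40
3^13 mod 41 = 38


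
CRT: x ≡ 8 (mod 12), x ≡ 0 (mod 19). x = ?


M = 12*19 = 228
M1 = M/12 = 19, M2 = M/19 = 12
M1^(-1) mod 12 = 7, M2^(-1) mod 19 = 8
x = 8*19*7 + 0*12*8 = 1064
1064 mod 228 = 152
Check: 152 mod 12 = 8 ✓, 152 mod 19 = 0 ✓

x ≡ 152 (mod 228)


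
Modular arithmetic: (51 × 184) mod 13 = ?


51 × 184 = 9384
9384 mod 13 = 11


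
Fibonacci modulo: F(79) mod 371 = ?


F(k) mod 371 for k=1..79:
1, 1, 2, 3, 5, 8, 13, 21, 34, 55, 89, 144, 233, 6, 239, 245, 113, 358, 100, 87, 187, 274, 90, 364, 83, 76, 159, 235, 23, 258, 281, 168, 78, 246, 324, 199, 152, 351, 132, 112, 244, 356, 229, 214, 72, 286, 358, 273, 260, 162, 51, 213, 264, 106, 370, 105, 104, 209, 313, 151, 93, 244, 337, 210, 176, 15, 191, 206, 26, 232, 258, 119, 6, 125, 131, 256, 16, 272, 288
F(79) mod 371 = 288


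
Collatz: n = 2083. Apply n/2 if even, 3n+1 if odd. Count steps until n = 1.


2083 → 6250 → 3125 → 9376 → 4688 → 2344 → 1172 → 586 → 293 → 880 → 440 → 220 → 110 → 55 → 166 → 83 → 250 → 125 → 376 → 188 → 94 → 47 → 142 → 71 → 214 → 107 → 322 → 161 → 484 → 242 → 121 → 364 → 182 → 91 → 274 → 137 → 412 → 206 → 103 → 310 → 155 → 466 → 233 → 700 → 350 → 175 → 526 → 263 → 790 → 395 → 1186 → 593 → 1780 → 890 → 445 → 1336 → 668 → 334 → 167 → 502 → 251 → 754 → 377 → 1132 → 566 → 283 → 850 → 425 → 1276 → 638 → 319 → 958 → 479 → 1438 → 719 → 2158 → 1079 → 3238 → 1619 → 4858 → 2429 → 7288 → 3644 → 1822 → 911 → 2734 → 1367 → 4102 → 2051 → 6154 → 3077 → 9232 → 4616 → 2308 → 1154 → 577 → 1732 → 866 → 433 → 1300 → 650 → 325 → 976 → 488 → 244 → 122 → 61 → 184 → 92 → 46 → 23 → 70 → 35 → 106 → 53 → 160 → 80 → 40 → 20 → 10 → 5 → 16 → 8 → 4 → 2 → 1
Total steps = 125

125 steps


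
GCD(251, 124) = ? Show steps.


251 = 2 * 124 + 3
124 = 41 * 3 + 1
3 = 3 * 1 + 0
GCD = 1


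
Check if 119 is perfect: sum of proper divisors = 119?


Proper divisors of 119: 1, 7, 17
Sum = 1 + 7 + 17 = 25

No, 119 is not perfect (25 ≠ 119)


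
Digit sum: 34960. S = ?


3 + 4 + 9 + 6 + 0 = 22


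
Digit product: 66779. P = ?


6 × 6 × 7 × 7 × 9 = 15876


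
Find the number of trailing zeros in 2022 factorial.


floor(2022/5) = 404
floor(2022/25) = 80
floor(2022/125) = 16
floor(2022/625) = 3
Total = 503

503 trailing zeros


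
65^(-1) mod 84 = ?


Use the extended Euclidean algorithm on (84, 65); each row r = 84*s + 65*t:
r=84, s=1, t=0
r=65, s=0, t=1
q=1: r=19, s=1, t=-1   [84*(1) + 65*(-1) = 19]
q=3: r=8, s=-3, t=4   [84*(-3) + 65*(4) = 8]
q=2: r=3, s=7, t=-9   [84*(7) + 65*(-9) = 3]
q=2: r=2, s=-17, t=22   [84*(-17) + 65*(22) = 2]
q=1: r=1, s=24, t=-31   [84*(24) + 65*(-31) = 1]
q=2: r=0, s=-65, t=84   [84*(-65) + 65*(84) = 0]
GCD = 1 with t = -31, so 65*(-31) ≡ 1 (mod 84)
Inverse = -31 mod 84 = 53
Check: 65 * 53 = 3445 ≡ 1 (mod 84)

65^(-1) ≡ 53 (mod 84)


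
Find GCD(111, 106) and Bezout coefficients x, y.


Tabular extended Euclidean (each row: r = 111*s + 106*t):
r=111, s=1, t=0
r=106, s=0, t=1
q=1: r=5, s=1, t=-1   [111*(1) + 106*(-1) = 5]
q=21: r=1, s=-21, t=22   [111*(-21) + 106*(22) = 1]
q=5: r=0, s=106, t=-111   [111*(106) + 106*(-111) = 0]
GCD = 1; from the row with r=1: x=-21, y=22
Check: 111*(-21) + 106*(22) = -2331 + 2332 = 1

GCD = 1, x = -21, y = 22


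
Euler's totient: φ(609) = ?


609 = 3 × 7 × 29
Prime factors: 3, 7, 29
φ(609) = 609 × (1-1/3) × (1-1/7) × (1-1/29)
= 609 × 2/3 × 6/7 × 28/29 = 336

φ(609) = 336


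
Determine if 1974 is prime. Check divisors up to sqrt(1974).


1974 / 2 = 987 (exact division)
1974 is NOT prime.

No, 1974 is not prime


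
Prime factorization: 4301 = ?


4301 / 11 = 391
391 / 17 = 23
23 / 23 = 1
4301 = 11 × 17 × 23


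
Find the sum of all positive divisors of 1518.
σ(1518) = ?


Divisors of 1518: 1, 2, 3, 6, 11, 22, 23, 33, 46, 66, 69, 138, 253, 506, 759, 1518
Sum = 1 + 2 + 3 + 6 + 11 + 22 + 23 + 33 + 46 + 66 + 69 + 138 + 253 + 506 + 759 + 1518 = 3456

σ(1518) = 3456


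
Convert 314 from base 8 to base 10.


314 (base 8) = 204 (decimal)
204 (decimal) = 204 (base 10)


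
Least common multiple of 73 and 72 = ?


GCD(73, 72) = 1
LCM = 73*72/1 = 5256/1 = 5256

LCM = 5256


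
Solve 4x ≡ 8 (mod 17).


GCD(4, 17) = 1, unique solution
a^(-1) mod 17 = 13
x = 13 * 8 mod 17 = 2

x ≡ 2 (mod 17)


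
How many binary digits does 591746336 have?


591746336 in base 2 = 100011010001010101010100100000
Number of digits = 30

30 digits (base 2)


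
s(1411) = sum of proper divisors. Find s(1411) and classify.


Proper divisors: 1, 17, 83
Sum = 1 + 17 + 83 = 101
101 < 1411 → deficient

s(1411) = 101 (deficient)


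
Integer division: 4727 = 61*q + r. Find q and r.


4727 = 61 * 77 + 30
Check: 4697 + 30 = 4727

q = 77, r = 30


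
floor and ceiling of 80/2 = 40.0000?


80/2 = 40.0000
floor = 40
ceil = 40

floor = 40, ceil = 40


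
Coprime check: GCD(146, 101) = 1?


Euclidean algorithm:
146 = 1 * 101 + 45
101 = 2 * 45 + 11
45 = 4 * 11 + 1
11 = 11 * 1 + 0
GCD(146, 101) = 1

Yes, coprime (GCD = 1)


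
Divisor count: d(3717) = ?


3717 = 3^2 × 7^1 × 59^1
d(3717) = (2+1) × (1+1) × (1+1) = 12

12 divisors


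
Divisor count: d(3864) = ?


3864 = 2^3 × 3^1 × 7^1 × 23^1
d(3864) = (3+1) × (1+1) × (1+1) × (1+1) = 32

32 divisors


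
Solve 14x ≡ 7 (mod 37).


GCD(14, 37) = 1, unique solution
a^(-1) mod 37 = 8
x = 8 * 7 mod 37 = 19

x ≡ 19 (mod 37)


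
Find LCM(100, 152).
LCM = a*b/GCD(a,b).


GCD(100, 152) = 4
LCM = 100*152/4 = 15200/4 = 3800

LCM = 3800


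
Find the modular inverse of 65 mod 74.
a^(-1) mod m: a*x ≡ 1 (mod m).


Use the extended Euclidean algorithm on (74, 65); each row r = 74*s + 65*t:
r=74, s=1, t=0
r=65, s=0, t=1
q=1: r=9, s=1, t=-1   [74*(1) + 65*(-1) = 9]
q=7: r=2, s=-7, t=8   [74*(-7) + 65*(8) = 2]
q=4: r=1, s=29, t=-33   [74*(29) + 65*(-33) = 1]
q=2: r=0, s=-65, t=74   [74*(-65) + 65*(74) = 0]
GCD = 1 with t = -33, so 65*(-33) ≡ 1 (mod 74)
Inverse = -33 mod 74 = 41
Check: 65 * 41 = 2665 ≡ 1 (mod 74)

65^(-1) ≡ 41 (mod 74)


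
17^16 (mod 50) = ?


17^1 mod 50 = 17
17^2 mod 50 = 39
17^3 mod 50 = 13
17^4 mod 50 = 21
17^5 mod 50 = 7
17^6 mod 50 = 19
17^7 mod 50 = 23
17^8 mod 50 = 41
17^9 mod 50 = 47
17^10 mod 50 = 49
17^11 mod 50 = 33
17^12 mod 50 = 11
17^13 mod 50 = 37
17^14 mod 50 = 29
17^15 mod 50 = 43
17^16 mod 50 = 31


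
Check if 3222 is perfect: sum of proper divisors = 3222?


Proper divisors of 3222: 1, 2, 3, 6, 9, 18, 179, 358, 537, 1074, 1611
Sum = 1 + 2 + 3 + 6 + 9 + 18 + 179 + 358 + 537 + 1074 + 1611 = 3798

No, 3222 is not perfect (3798 ≠ 3222)


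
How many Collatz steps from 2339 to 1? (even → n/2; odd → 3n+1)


2339 → 7018 → 3509 → 10528 → 5264 → 2632 → 1316 → 658 → 329 → 988 → 494 → 247 → 742 → 371 → 1114 → 557 → 1672 → 836 → 418 → 209 → 628 → 314 → 157 → 472 → 236 → 118 → 59 → 178 → 89 → 268 → 134 → 67 → 202 → 101 → 304 → 152 → 76 → 38 → 19 → 58 → 29 → 88 → 44 → 22 → 11 → 34 → 17 → 52 → 26 → 13 → 40 → 20 → 10 → 5 → 16 → 8 → 4 → 2 → 1
Total steps = 58

58 steps


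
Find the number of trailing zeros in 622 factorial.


floor(622/5) = 124
floor(622/25) = 24
floor(622/125) = 4
Total = 152

152 trailing zeros


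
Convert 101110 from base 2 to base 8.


101110 (base 2) = 46 (decimal)
46 (decimal) = 56 (base 8)


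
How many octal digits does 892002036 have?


892002036 in base 8 = 6512557364
Number of digits = 10

10 digits (base 8)


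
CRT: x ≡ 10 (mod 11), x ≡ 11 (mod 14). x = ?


M = 11*14 = 154
M1 = M/11 = 14, M2 = M/14 = 11
M1^(-1) mod 11 = 4, M2^(-1) mod 14 = 9
x = 10*14*4 + 11*11*9 = 1649
1649 mod 154 = 109
Check: 109 mod 11 = 10 ✓, 109 mod 14 = 11 ✓

x ≡ 109 (mod 154)


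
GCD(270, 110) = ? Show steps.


270 = 2 * 110 + 50
110 = 2 * 50 + 10
50 = 5 * 10 + 0
GCD = 10


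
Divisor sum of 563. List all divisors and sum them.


Divisors of 563: 1, 563
Sum = 1 + 563 = 564

σ(563) = 564


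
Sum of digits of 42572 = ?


4 + 2 + 5 + 7 + 2 = 20


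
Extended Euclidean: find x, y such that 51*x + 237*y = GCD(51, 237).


Tabular extended Euclidean (each row: r = 51*s + 237*t):
r=51, s=1, t=0
r=237, s=0, t=1
q=0: r=51, s=1, t=0   [51*(1) + 237*(0) = 51]
q=4: r=33, s=-4, t=1   [51*(-4) + 237*(1) = 33]
q=1: r=18, s=5, t=-1   [51*(5) + 237*(-1) = 18]
q=1: r=15, s=-9, t=2   [51*(-9) + 237*(2) = 15]
q=1: r=3, s=14, t=-3   [51*(14) + 237*(-3) = 3]
q=5: r=0, s=-79, t=17   [51*(-79) + 237*(17) = 0]
GCD = 3; from the row with r=3: x=14, y=-3
Check: 51*(14) + 237*(-3) = 714 - 711 = 3

GCD = 3, x = 14, y = -3


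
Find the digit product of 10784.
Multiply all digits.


1 × 0 × 7 × 8 × 4 = 0


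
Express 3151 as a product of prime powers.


3151 / 23 = 137
137 / 137 = 1
3151 = 23 × 137


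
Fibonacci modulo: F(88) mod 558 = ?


F(k) mod 558 for k=1..88:
1, 1, 2, 3, 5, 8, 13, 21, 34, 55, 89, 144, 233, 377, 52, 429, 481, 352, 275, 69, 344, 413, 199, 54, 253, 307, 2, 309, 311, 62, 373, 435, 250, 127, 377, 504, 323, 269, 34, 303, 337, 82, 419, 501, 362, 305, 109, 414, 523, 379, 344, 165, 509, 116, 67, 183, 250, 433, 125, 0, 125, 125, 250, 375, 67, 442, 509, 393, 344, 179, 523, 144, 109, 253, 362, 57, 419, 476, 337, 255, 34, 289, 323, 54, 377, 431, 250, 123
F(88) mod 558 = 123


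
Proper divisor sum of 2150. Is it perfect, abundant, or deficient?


Proper divisors: 1, 2, 5, 10, 25, 43, 50, 86, 215, 430, 1075
Sum = 1 + 2 + 5 + 10 + 25 + 43 + 50 + 86 + 215 + 430 + 1075 = 1942
1942 < 2150 → deficient

s(2150) = 1942 (deficient)


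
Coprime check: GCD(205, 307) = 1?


Euclidean algorithm:
307 = 1 * 205 + 102
205 = 2 * 102 + 1
102 = 102 * 1 + 0
GCD(205, 307) = 1

Yes, coprime (GCD = 1)


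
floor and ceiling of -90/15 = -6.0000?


-90/15 = -6.0000
floor = -6
ceil = -6

floor = -6, ceil = -6


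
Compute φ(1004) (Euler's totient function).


1004 = 2^2 × 251
Prime factors: 2, 251
φ(1004) = 1004 × (1-1/2) × (1-1/251)
= 1004 × 1/2 × 250/251 = 500

φ(1004) = 500


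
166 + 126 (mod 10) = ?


166 + 126 = 292
292 mod 10 = 2


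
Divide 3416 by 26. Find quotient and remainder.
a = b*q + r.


3416 = 26 * 131 + 10
Check: 3406 + 10 = 3416

q = 131, r = 10


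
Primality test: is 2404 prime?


2404 / 2 = 1202 (exact division)
2404 is NOT prime.

No, 2404 is not prime


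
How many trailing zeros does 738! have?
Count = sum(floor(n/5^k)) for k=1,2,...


floor(738/5) = 147
floor(738/25) = 29
floor(738/125) = 5
floor(738/625) = 1
Total = 182

182 trailing zeros


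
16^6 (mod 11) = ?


16^1 mod 11 = 5
16^2 mod 11 = 3
16^3 mod 11 = 4
16^4 mod 11 = 9
16^5 mod 11 = 1
16^6 mod 11 = 5


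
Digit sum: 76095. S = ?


7 + 6 + 0 + 9 + 5 = 27


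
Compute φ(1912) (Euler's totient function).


1912 = 2^3 × 239
Prime factors: 2, 239
φ(1912) = 1912 × (1-1/2) × (1-1/239)
= 1912 × 1/2 × 238/239 = 952

φ(1912) = 952


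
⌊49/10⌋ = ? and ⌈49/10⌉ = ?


49/10 = 4.9000
floor = 4
ceil = 5

floor = 4, ceil = 5


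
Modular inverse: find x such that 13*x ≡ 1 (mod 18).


Use the extended Euclidean algorithm on (18, 13); each row r = 18*s + 13*t:
r=18, s=1, t=0
r=13, s=0, t=1
q=1: r=5, s=1, t=-1   [18*(1) + 13*(-1) = 5]
q=2: r=3, s=-2, t=3   [18*(-2) + 13*(3) = 3]
q=1: r=2, s=3, t=-4   [18*(3) + 13*(-4) = 2]
q=1: r=1, s=-5, t=7   [18*(-5) + 13*(7) = 1]
q=2: r=0, s=13, t=-18   [18*(13) + 13*(-18) = 0]
GCD = 1 with t = 7, so 13*(7) ≡ 1 (mod 18)
Inverse = 7 mod 18 = 7
Check: 13 * 7 = 91 ≡ 1 (mod 18)

13^(-1) ≡ 7 (mod 18)


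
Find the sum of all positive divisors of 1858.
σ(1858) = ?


Divisors of 1858: 1, 2, 929, 1858
Sum = 1 + 2 + 929 + 1858 = 2790

σ(1858) = 2790


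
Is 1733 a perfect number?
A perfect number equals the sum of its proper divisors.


Proper divisors of 1733: 1
Sum = 1 = 1

No, 1733 is not perfect (1 ≠ 1733)


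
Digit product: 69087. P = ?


6 × 9 × 0 × 8 × 7 = 0


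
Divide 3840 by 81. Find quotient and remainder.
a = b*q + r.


3840 = 81 * 47 + 33
Check: 3807 + 33 = 3840

q = 47, r = 33


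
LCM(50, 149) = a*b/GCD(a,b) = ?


GCD(50, 149) = 1
LCM = 50*149/1 = 7450/1 = 7450

LCM = 7450


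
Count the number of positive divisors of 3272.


3272 = 2^3 × 409^1
d(3272) = (3+1) × (1+1) = 8

8 divisors


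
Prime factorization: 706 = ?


706 / 2 = 353
353 / 353 = 1
706 = 2 × 353


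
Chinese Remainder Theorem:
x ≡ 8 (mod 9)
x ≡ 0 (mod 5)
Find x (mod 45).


M = 9*5 = 45
M1 = M/9 = 5, M2 = M/5 = 9
M1^(-1) mod 9 = 2, M2^(-1) mod 5 = 4
x = 8*5*2 + 0*9*4 = 80
80 mod 45 = 35
Check: 35 mod 9 = 8 ✓, 35 mod 5 = 0 ✓

x ≡ 35 (mod 45)


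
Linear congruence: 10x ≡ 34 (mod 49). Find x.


GCD(10, 49) = 1, unique solution
a^(-1) mod 49 = 5
x = 5 * 34 mod 49 = 23

x ≡ 23 (mod 49)


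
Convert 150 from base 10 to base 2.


150 (base 10) = 150 (decimal)
150 (decimal) = 10010110 (base 2)


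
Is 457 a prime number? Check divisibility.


Check divisors up to sqrt(457) = 21.3776
No divisors found.
457 is prime.

Yes, 457 is prime


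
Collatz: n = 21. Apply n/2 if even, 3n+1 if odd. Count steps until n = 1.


21 → 64 → 32 → 16 → 8 → 4 → 2 → 1
Total steps = 7

7 steps


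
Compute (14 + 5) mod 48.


14 + 5 = 19
19 mod 48 = 19


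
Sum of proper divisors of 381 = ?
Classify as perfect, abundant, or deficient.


Proper divisors: 1, 3, 127
Sum = 1 + 3 + 127 = 131
131 < 381 → deficient

s(381) = 131 (deficient)


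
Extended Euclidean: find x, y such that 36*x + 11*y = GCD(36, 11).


Tabular extended Euclidean (each row: r = 36*s + 11*t):
r=36, s=1, t=0
r=11, s=0, t=1
q=3: r=3, s=1, t=-3   [36*(1) + 11*(-3) = 3]
q=3: r=2, s=-3, t=10   [36*(-3) + 11*(10) = 2]
q=1: r=1, s=4, t=-13   [36*(4) + 11*(-13) = 1]
q=2: r=0, s=-11, t=36   [36*(-11) + 11*(36) = 0]
GCD = 1; from the row with r=1: x=4, y=-13
Check: 36*(4) + 11*(-13) = 144 - 143 = 1

GCD = 1, x = 4, y = -13


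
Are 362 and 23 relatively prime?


Euclidean algorithm:
362 = 15 * 23 + 17
23 = 1 * 17 + 6
17 = 2 * 6 + 5
6 = 1 * 5 + 1
5 = 5 * 1 + 0
GCD(362, 23) = 1

Yes, coprime (GCD = 1)


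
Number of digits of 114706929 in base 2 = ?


114706929 in base 2 = 110110101100100100111110001
Number of digits = 27

27 digits (base 2)


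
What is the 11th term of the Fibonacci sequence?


Sequence: 1, 1, 2, 3, 5, 8, 13, 21, 34, 55, 89
F(11) = 89


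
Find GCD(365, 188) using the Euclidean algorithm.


365 = 1 * 188 + 177
188 = 1 * 177 + 11
177 = 16 * 11 + 1
11 = 11 * 1 + 0
GCD = 1


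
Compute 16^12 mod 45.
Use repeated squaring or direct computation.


16^1 mod 45 = 16
16^2 mod 45 = 31
16^3 mod 45 = 1
16^4 mod 45 = 16
16^5 mod 45 = 31
16^6 mod 45 = 1
16^7 mod 45 = 16
16^8 mod 45 = 31
16^9 mod 45 = 1
16^10 mod 45 = 16
16^11 mod 45 = 31
16^12 mod 45 = 1


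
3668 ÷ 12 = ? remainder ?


3668 = 12 * 305 + 8
Check: 3660 + 8 = 3668

q = 305, r = 8


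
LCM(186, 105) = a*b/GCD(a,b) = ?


GCD(186, 105) = 3
LCM = 186*105/3 = 19530/3 = 6510

LCM = 6510


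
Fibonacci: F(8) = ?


Sequence: 1, 1, 2, 3, 5, 8, 13, 21
F(8) = 21


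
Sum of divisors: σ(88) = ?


Divisors of 88: 1, 2, 4, 8, 11, 22, 44, 88
Sum = 1 + 2 + 4 + 8 + 11 + 22 + 44 + 88 = 180

σ(88) = 180


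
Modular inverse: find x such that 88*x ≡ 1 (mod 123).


Use the extended Euclidean algorithm on (123, 88); each row r = 123*s + 88*t:
r=123, s=1, t=0
r=88, s=0, t=1
q=1: r=35, s=1, t=-1   [123*(1) + 88*(-1) = 35]
q=2: r=18, s=-2, t=3   [123*(-2) + 88*(3) = 18]
q=1: r=17, s=3, t=-4   [123*(3) + 88*(-4) = 17]
q=1: r=1, s=-5, t=7   [123*(-5) + 88*(7) = 1]
q=17: r=0, s=88, t=-123   [123*(88) + 88*(-123) = 0]
GCD = 1 with t = 7, so 88*(7) ≡ 1 (mod 123)
Inverse = 7 mod 123 = 7
Check: 88 * 7 = 616 ≡ 1 (mod 123)

88^(-1) ≡ 7 (mod 123)


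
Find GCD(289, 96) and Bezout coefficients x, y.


Tabular extended Euclidean (each row: r = 289*s + 96*t):
r=289, s=1, t=0
r=96, s=0, t=1
q=3: r=1, s=1, t=-3   [289*(1) + 96*(-3) = 1]
q=96: r=0, s=-96, t=289   [289*(-96) + 96*(289) = 0]
GCD = 1; from the row with r=1: x=1, y=-3
Check: 289*(1) + 96*(-3) = 289 - 288 = 1

GCD = 1, x = 1, y = -3


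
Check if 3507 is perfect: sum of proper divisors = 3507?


Proper divisors of 3507: 1, 3, 7, 21, 167, 501, 1169
Sum = 1 + 3 + 7 + 21 + 167 + 501 + 1169 = 1869

No, 3507 is not perfect (1869 ≠ 3507)


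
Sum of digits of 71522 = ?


7 + 1 + 5 + 2 + 2 = 17


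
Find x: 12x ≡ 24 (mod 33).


GCD(12, 33) = 3 divides 24
Divide: 4x ≡ 8 (mod 11)
x ≡ 2 (mod 11)


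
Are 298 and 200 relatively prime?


Euclidean algorithm:
298 = 1 * 200 + 98
200 = 2 * 98 + 4
98 = 24 * 4 + 2
4 = 2 * 2 + 0
GCD(298, 200) = 2

No, not coprime (GCD = 2)


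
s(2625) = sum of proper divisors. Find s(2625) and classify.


Proper divisors: 1, 3, 5, 7, 15, 21, 25, 35, 75, 105, 125, 175, 375, 525, 875
Sum = 1 + 3 + 5 + 7 + 15 + 21 + 25 + 35 + 75 + 105 + 125 + 175 + 375 + 525 + 875 = 2367
2367 < 2625 → deficient

s(2625) = 2367 (deficient)


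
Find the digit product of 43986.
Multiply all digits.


4 × 3 × 9 × 8 × 6 = 5184


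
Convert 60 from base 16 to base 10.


60 (base 16) = 96 (decimal)
96 (decimal) = 96 (base 10)


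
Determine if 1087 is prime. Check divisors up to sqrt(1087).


Check divisors up to sqrt(1087) = 32.9697
No divisors found.
1087 is prime.

Yes, 1087 is prime


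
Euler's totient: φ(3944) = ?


3944 = 2^3 × 17 × 29
Prime factors: 2, 17, 29
φ(3944) = 3944 × (1-1/2) × (1-1/17) × (1-1/29)
= 3944 × 1/2 × 16/17 × 28/29 = 1792

φ(3944) = 1792


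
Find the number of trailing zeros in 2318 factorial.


floor(2318/5) = 463
floor(2318/25) = 92
floor(2318/125) = 18
floor(2318/625) = 3
Total = 576

576 trailing zeros


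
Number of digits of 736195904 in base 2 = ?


736195904 in base 2 = 101011111000010111010101000000
Number of digits = 30

30 digits (base 2)


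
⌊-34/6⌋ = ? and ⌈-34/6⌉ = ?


-34/6 = -5.6667
floor = -6
ceil = -5

floor = -6, ceil = -5


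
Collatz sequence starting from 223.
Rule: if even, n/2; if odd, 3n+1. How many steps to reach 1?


223 → 670 → 335 → 1006 → 503 → 1510 → 755 → 2266 → 1133 → 3400 → 1700 → 850 → 425 → 1276 → 638 → 319 → 958 → 479 → 1438 → 719 → 2158 → 1079 → 3238 → 1619 → 4858 → 2429 → 7288 → 3644 → 1822 → 911 → 2734 → 1367 → 4102 → 2051 → 6154 → 3077 → 9232 → 4616 → 2308 → 1154 → 577 → 1732 → 866 → 433 → 1300 → 650 → 325 → 976 → 488 → 244 → 122 → 61 → 184 → 92 → 46 → 23 → 70 → 35 → 106 → 53 → 160 → 80 → 40 → 20 → 10 → 5 → 16 → 8 → 4 → 2 → 1
Total steps = 70

70 steps


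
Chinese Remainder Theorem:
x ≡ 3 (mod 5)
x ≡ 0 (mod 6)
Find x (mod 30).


M = 5*6 = 30
M1 = M/5 = 6, M2 = M/6 = 5
M1^(-1) mod 5 = 1, M2^(-1) mod 6 = 5
x = 3*6*1 + 0*5*5 = 18
18 mod 30 = 18
Check: 18 mod 5 = 3 ✓, 18 mod 6 = 0 ✓

x ≡ 18 (mod 30)


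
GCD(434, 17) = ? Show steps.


434 = 25 * 17 + 9
17 = 1 * 9 + 8
9 = 1 * 8 + 1
8 = 8 * 1 + 0
GCD = 1


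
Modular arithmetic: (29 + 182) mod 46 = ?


29 + 182 = 211
211 mod 46 = 27


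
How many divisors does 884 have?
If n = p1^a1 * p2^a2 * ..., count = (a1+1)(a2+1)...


884 = 2^2 × 13^1 × 17^1
d(884) = (2+1) × (1+1) × (1+1) = 12

12 divisors


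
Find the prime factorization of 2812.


2812 / 2 = 1406
1406 / 2 = 703
703 / 19 = 37
37 / 37 = 1
2812 = 2^2 × 19 × 37


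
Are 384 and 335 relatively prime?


Euclidean algorithm:
384 = 1 * 335 + 49
335 = 6 * 49 + 41
49 = 1 * 41 + 8
41 = 5 * 8 + 1
8 = 8 * 1 + 0
GCD(384, 335) = 1

Yes, coprime (GCD = 1)


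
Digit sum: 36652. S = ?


3 + 6 + 6 + 5 + 2 = 22


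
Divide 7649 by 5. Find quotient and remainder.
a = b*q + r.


7649 = 5 * 1529 + 4
Check: 7645 + 4 = 7649

q = 1529, r = 4


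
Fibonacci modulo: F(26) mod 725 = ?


F(k) mod 725 for k=1..26:
1, 1, 2, 3, 5, 8, 13, 21, 34, 55, 89, 144, 233, 377, 610, 262, 147, 409, 556, 240, 71, 311, 382, 693, 350, 318
F(26) mod 725 = 318


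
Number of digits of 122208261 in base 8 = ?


122208261 in base 8 = 722140005
Number of digits = 9

9 digits (base 8)


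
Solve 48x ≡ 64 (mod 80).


GCD(48, 80) = 16 divides 64
Divide: 3x ≡ 4 (mod 5)
x ≡ 3 (mod 5)


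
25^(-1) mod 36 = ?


Use the extended Euclidean algorithm on (36, 25); each row r = 36*s + 25*t:
r=36, s=1, t=0
r=25, s=0, t=1
q=1: r=11, s=1, t=-1   [36*(1) + 25*(-1) = 11]
q=2: r=3, s=-2, t=3   [36*(-2) + 25*(3) = 3]
q=3: r=2, s=7, t=-10   [36*(7) + 25*(-10) = 2]
q=1: r=1, s=-9, t=13   [36*(-9) + 25*(13) = 1]
q=2: r=0, s=25, t=-36   [36*(25) + 25*(-36) = 0]
GCD = 1 with t = 13, so 25*(13) ≡ 1 (mod 36)
Inverse = 13 mod 36 = 13
Check: 25 * 13 = 325 ≡ 1 (mod 36)

25^(-1) ≡ 13 (mod 36)


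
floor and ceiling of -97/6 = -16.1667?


-97/6 = -16.1667
floor = -17
ceil = -16

floor = -17, ceil = -16


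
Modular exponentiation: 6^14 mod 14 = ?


6^1 mod 14 = 6
6^2 mod 14 = 8
6^3 mod 14 = 6
6^4 mod 14 = 8
6^5 mod 14 = 6
6^6 mod 14 = 8
6^7 mod 14 = 6
6^8 mod 14 = 8
6^9 mod 14 = 6
6^10 mod 14 = 8
6^11 mod 14 = 6
6^12 mod 14 = 8
6^13 mod 14 = 6
6^14 mod 14 = 8


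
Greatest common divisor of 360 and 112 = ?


360 = 3 * 112 + 24
112 = 4 * 24 + 16
24 = 1 * 16 + 8
16 = 2 * 8 + 0
GCD = 8


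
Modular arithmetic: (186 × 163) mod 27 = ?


186 × 163 = 30318
30318 mod 27 = 24


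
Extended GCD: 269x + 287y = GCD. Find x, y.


Tabular extended Euclidean (each row: r = 269*s + 287*t):
r=269, s=1, t=0
r=287, s=0, t=1
q=0: r=269, s=1, t=0   [269*(1) + 287*(0) = 269]
q=1: r=18, s=-1, t=1   [269*(-1) + 287*(1) = 18]
q=14: r=17, s=15, t=-14   [269*(15) + 287*(-14) = 17]
q=1: r=1, s=-16, t=15   [269*(-16) + 287*(15) = 1]
q=17: r=0, s=287, t=-269   [269*(287) + 287*(-269) = 0]
GCD = 1; from the row with r=1: x=-16, y=15
Check: 269*(-16) + 287*(15) = -4304 + 4305 = 1

GCD = 1, x = -16, y = 15


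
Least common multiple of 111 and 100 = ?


GCD(111, 100) = 1
LCM = 111*100/1 = 11100/1 = 11100

LCM = 11100


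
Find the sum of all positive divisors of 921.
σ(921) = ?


Divisors of 921: 1, 3, 307, 921
Sum = 1 + 3 + 307 + 921 = 1232

σ(921) = 1232


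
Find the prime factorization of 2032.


2032 / 2 = 1016
1016 / 2 = 508
508 / 2 = 254
254 / 2 = 127
127 / 127 = 1
2032 = 2^4 × 127


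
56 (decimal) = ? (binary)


56 (base 10) = 56 (decimal)
56 (decimal) = 111000 (base 2)


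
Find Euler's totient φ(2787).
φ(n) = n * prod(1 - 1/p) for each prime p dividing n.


2787 = 3 × 929
Prime factors: 3, 929
φ(2787) = 2787 × (1-1/3) × (1-1/929)
= 2787 × 2/3 × 928/929 = 1856

φ(2787) = 1856


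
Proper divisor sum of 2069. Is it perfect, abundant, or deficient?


Proper divisors: 1
Sum = 1 = 1
1 < 2069 → deficient

s(2069) = 1 (deficient)


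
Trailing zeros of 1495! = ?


floor(1495/5) = 299
floor(1495/25) = 59
floor(1495/125) = 11
floor(1495/625) = 2
Total = 371

371 trailing zeros


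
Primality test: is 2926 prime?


2926 / 2 = 1463 (exact division)
2926 is NOT prime.

No, 2926 is not prime


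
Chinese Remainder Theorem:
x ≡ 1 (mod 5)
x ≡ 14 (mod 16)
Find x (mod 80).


M = 5*16 = 80
M1 = M/5 = 16, M2 = M/16 = 5
M1^(-1) mod 5 = 1, M2^(-1) mod 16 = 13
x = 1*16*1 + 14*5*13 = 926
926 mod 80 = 46
Check: 46 mod 5 = 1 ✓, 46 mod 16 = 14 ✓

x ≡ 46 (mod 80)


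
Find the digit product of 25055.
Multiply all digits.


2 × 5 × 0 × 5 × 5 = 0


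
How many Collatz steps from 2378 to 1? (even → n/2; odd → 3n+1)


2378 → 1189 → 3568 → 1784 → 892 → 446 → 223 → 670 → 335 → 1006 → 503 → 1510 → 755 → 2266 → 1133 → 3400 → 1700 → 850 → 425 → 1276 → 638 → 319 → 958 → 479 → 1438 → 719 → 2158 → 1079 → 3238 → 1619 → 4858 → 2429 → 7288 → 3644 → 1822 → 911 → 2734 → 1367 → 4102 → 2051 → 6154 → 3077 → 9232 → 4616 → 2308 → 1154 → 577 → 1732 → 866 → 433 → 1300 → 650 → 325 → 976 → 488 → 244 → 122 → 61 → 184 → 92 → 46 → 23 → 70 → 35 → 106 → 53 → 160 → 80 → 40 → 20 → 10 → 5 → 16 → 8 → 4 → 2 → 1
Total steps = 76

76 steps


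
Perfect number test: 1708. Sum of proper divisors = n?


Proper divisors of 1708: 1, 2, 4, 7, 14, 28, 61, 122, 244, 427, 854
Sum = 1 + 2 + 4 + 7 + 14 + 28 + 61 + 122 + 244 + 427 + 854 = 1764

No, 1708 is not perfect (1764 ≠ 1708)


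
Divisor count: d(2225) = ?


2225 = 5^2 × 89^1
d(2225) = (2+1) × (1+1) = 6

6 divisors


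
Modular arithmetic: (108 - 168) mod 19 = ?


108 - 168 = -60
-60 mod 19 = 16


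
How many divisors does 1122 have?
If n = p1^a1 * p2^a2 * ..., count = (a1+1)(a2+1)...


1122 = 2^1 × 3^1 × 11^1 × 17^1
d(1122) = (1+1) × (1+1) × (1+1) × (1+1) = 16

16 divisors


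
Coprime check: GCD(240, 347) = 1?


Euclidean algorithm:
347 = 1 * 240 + 107
240 = 2 * 107 + 26
107 = 4 * 26 + 3
26 = 8 * 3 + 2
3 = 1 * 2 + 1
2 = 2 * 1 + 0
GCD(240, 347) = 1

Yes, coprime (GCD = 1)


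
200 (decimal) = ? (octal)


200 (base 10) = 200 (decimal)
200 (decimal) = 310 (base 8)


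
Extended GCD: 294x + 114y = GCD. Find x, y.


Tabular extended Euclidean (each row: r = 294*s + 114*t):
r=294, s=1, t=0
r=114, s=0, t=1
q=2: r=66, s=1, t=-2   [294*(1) + 114*(-2) = 66]
q=1: r=48, s=-1, t=3   [294*(-1) + 114*(3) = 48]
q=1: r=18, s=2, t=-5   [294*(2) + 114*(-5) = 18]
q=2: r=12, s=-5, t=13   [294*(-5) + 114*(13) = 12]
q=1: r=6, s=7, t=-18   [294*(7) + 114*(-18) = 6]
q=2: r=0, s=-19, t=49   [294*(-19) + 114*(49) = 0]
GCD = 6; from the row with r=6: x=7, y=-18
Check: 294*(7) + 114*(-18) = 2058 - 2052 = 6

GCD = 6, x = 7, y = -18


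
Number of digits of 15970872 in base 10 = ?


15970872 has 8 digits in base 10
floor(log10(15970872)) + 1 = floor(7.2033) + 1 = 8

8 digits (base 10)


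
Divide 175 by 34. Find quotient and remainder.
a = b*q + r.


175 = 34 * 5 + 5
Check: 170 + 5 = 175

q = 5, r = 5


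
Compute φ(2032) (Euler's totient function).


2032 = 2^4 × 127
Prime factors: 2, 127
φ(2032) = 2032 × (1-1/2) × (1-1/127)
= 2032 × 1/2 × 126/127 = 1008

φ(2032) = 1008


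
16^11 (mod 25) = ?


16^1 mod 25 = 16
16^2 mod 25 = 6
16^3 mod 25 = 21
16^4 mod 25 = 11
16^5 mod 25 = 1
16^6 mod 25 = 16
16^7 mod 25 = 6
16^8 mod 25 = 21
16^9 mod 25 = 11
16^10 mod 25 = 1
16^11 mod 25 = 16


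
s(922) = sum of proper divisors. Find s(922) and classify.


Proper divisors: 1, 2, 461
Sum = 1 + 2 + 461 = 464
464 < 922 → deficient

s(922) = 464 (deficient)


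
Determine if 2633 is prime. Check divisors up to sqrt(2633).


Check divisors up to sqrt(2633) = 51.3128
No divisors found.
2633 is prime.

Yes, 2633 is prime


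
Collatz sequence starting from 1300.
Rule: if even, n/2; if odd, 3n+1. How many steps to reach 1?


1300 → 650 → 325 → 976 → 488 → 244 → 122 → 61 → 184 → 92 → 46 → 23 → 70 → 35 → 106 → 53 → 160 → 80 → 40 → 20 → 10 → 5 → 16 → 8 → 4 → 2 → 1
Total steps = 26

26 steps


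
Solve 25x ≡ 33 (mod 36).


GCD(25, 36) = 1, unique solution
a^(-1) mod 36 = 13
x = 13 * 33 mod 36 = 33

x ≡ 33 (mod 36)


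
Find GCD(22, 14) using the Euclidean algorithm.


22 = 1 * 14 + 8
14 = 1 * 8 + 6
8 = 1 * 6 + 2
6 = 3 * 2 + 0
GCD = 2


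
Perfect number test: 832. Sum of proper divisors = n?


Proper divisors of 832: 1, 2, 4, 8, 13, 16, 26, 32, 52, 64, 104, 208, 416
Sum = 1 + 2 + 4 + 8 + 13 + 16 + 26 + 32 + 52 + 64 + 104 + 208 + 416 = 946

No, 832 is not perfect (946 ≠ 832)


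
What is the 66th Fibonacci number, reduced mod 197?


F(k) mod 197 for k=1..66:
1, 1, 2, 3, 5, 8, 13, 21, 34, 55, 89, 144, 36, 180, 19, 2, 21, 23, 44, 67, 111, 178, 92, 73, 165, 41, 9, 50, 59, 109, 168, 80, 51, 131, 182, 116, 101, 20, 121, 141, 65, 9, 74, 83, 157, 43, 3, 46, 49, 95, 144, 42, 186, 31, 20, 51, 71, 122, 193, 118, 114, 35, 149, 184, 136, 123
F(66) mod 197 = 123


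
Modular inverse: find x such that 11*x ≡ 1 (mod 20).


Use the extended Euclidean algorithm on (20, 11); each row r = 20*s + 11*t:
r=20, s=1, t=0
r=11, s=0, t=1
q=1: r=9, s=1, t=-1   [20*(1) + 11*(-1) = 9]
q=1: r=2, s=-1, t=2   [20*(-1) + 11*(2) = 2]
q=4: r=1, s=5, t=-9   [20*(5) + 11*(-9) = 1]
q=2: r=0, s=-11, t=20   [20*(-11) + 11*(20) = 0]
GCD = 1 with t = -9, so 11*(-9) ≡ 1 (mod 20)
Inverse = -9 mod 20 = 11
Check: 11 * 11 = 121 ≡ 1 (mod 20)

11^(-1) ≡ 11 (mod 20)


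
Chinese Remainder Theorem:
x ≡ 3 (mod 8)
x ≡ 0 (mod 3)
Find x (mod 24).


M = 8*3 = 24
M1 = M/8 = 3, M2 = M/3 = 8
M1^(-1) mod 8 = 3, M2^(-1) mod 3 = 2
x = 3*3*3 + 0*8*2 = 27
27 mod 24 = 3
Check: 3 mod 8 = 3 ✓, 3 mod 3 = 0 ✓

x ≡ 3 (mod 24)


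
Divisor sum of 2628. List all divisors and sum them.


Divisors of 2628: 1, 2, 3, 4, 6, 9, 12, 18, 36, 73, 146, 219, 292, 438, 657, 876, 1314, 2628
Sum = 1 + 2 + 3 + 4 + 6 + 9 + 12 + 18 + 36 + 73 + 146 + 219 + 292 + 438 + 657 + 876 + 1314 + 2628 = 6734

σ(2628) = 6734


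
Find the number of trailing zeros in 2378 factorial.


floor(2378/5) = 475
floor(2378/25) = 95
floor(2378/125) = 19
floor(2378/625) = 3
Total = 592

592 trailing zeros


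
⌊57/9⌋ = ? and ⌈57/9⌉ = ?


57/9 = 6.3333
floor = 6
ceil = 7

floor = 6, ceil = 7


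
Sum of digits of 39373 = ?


3 + 9 + 3 + 7 + 3 = 25


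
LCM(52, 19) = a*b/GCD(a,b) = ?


GCD(52, 19) = 1
LCM = 52*19/1 = 988/1 = 988

LCM = 988


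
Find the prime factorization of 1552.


1552 / 2 = 776
776 / 2 = 388
388 / 2 = 194
194 / 2 = 97
97 / 97 = 1
1552 = 2^4 × 97


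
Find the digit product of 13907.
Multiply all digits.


1 × 3 × 9 × 0 × 7 = 0


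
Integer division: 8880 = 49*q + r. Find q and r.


8880 = 49 * 181 + 11
Check: 8869 + 11 = 8880

q = 181, r = 11


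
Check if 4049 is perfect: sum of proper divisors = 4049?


Proper divisors of 4049: 1
Sum = 1 = 1

No, 4049 is not perfect (1 ≠ 4049)


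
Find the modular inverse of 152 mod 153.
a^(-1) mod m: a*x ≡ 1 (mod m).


Use the extended Euclidean algorithm on (153, 152); each row r = 153*s + 152*t:
r=153, s=1, t=0
r=152, s=0, t=1
q=1: r=1, s=1, t=-1   [153*(1) + 152*(-1) = 1]
q=152: r=0, s=-152, t=153   [153*(-152) + 152*(153) = 0]
GCD = 1 with t = -1, so 152*(-1) ≡ 1 (mod 153)
Inverse = -1 mod 153 = 152
Check: 152 * 152 = 23104 ≡ 1 (mod 153)

152^(-1) ≡ 152 (mod 153)


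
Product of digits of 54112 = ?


5 × 4 × 1 × 1 × 2 = 40


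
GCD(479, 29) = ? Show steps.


479 = 16 * 29 + 15
29 = 1 * 15 + 14
15 = 1 * 14 + 1
14 = 14 * 1 + 0
GCD = 1


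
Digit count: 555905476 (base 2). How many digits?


555905476 in base 2 = 100001001000100111000111000100
Number of digits = 30

30 digits (base 2)


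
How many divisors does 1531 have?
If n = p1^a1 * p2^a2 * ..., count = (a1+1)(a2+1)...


1531 = 1531^1
d(1531) = (1+1) = 2

2 divisors


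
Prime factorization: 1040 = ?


1040 / 2 = 520
520 / 2 = 260
260 / 2 = 130
130 / 2 = 65
65 / 5 = 13
13 / 13 = 1
1040 = 2^4 × 5 × 13


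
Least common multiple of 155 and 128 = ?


GCD(155, 128) = 1
LCM = 155*128/1 = 19840/1 = 19840

LCM = 19840


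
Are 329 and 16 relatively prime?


Euclidean algorithm:
329 = 20 * 16 + 9
16 = 1 * 9 + 7
9 = 1 * 7 + 2
7 = 3 * 2 + 1
2 = 2 * 1 + 0
GCD(329, 16) = 1

Yes, coprime (GCD = 1)


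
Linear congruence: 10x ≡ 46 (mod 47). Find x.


GCD(10, 47) = 1, unique solution
a^(-1) mod 47 = 33
x = 33 * 46 mod 47 = 14

x ≡ 14 (mod 47)


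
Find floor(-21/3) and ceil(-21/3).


-21/3 = -7.0000
floor = -7
ceil = -7

floor = -7, ceil = -7


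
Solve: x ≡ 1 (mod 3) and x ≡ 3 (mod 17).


M = 3*17 = 51
M1 = M/3 = 17, M2 = M/17 = 3
M1^(-1) mod 3 = 2, M2^(-1) mod 17 = 6
x = 1*17*2 + 3*3*6 = 88
88 mod 51 = 37
Check: 37 mod 3 = 1 ✓, 37 mod 17 = 3 ✓

x ≡ 37 (mod 51)


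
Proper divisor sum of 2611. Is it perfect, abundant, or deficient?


Proper divisors: 1, 7, 373
Sum = 1 + 7 + 373 = 381
381 < 2611 → deficient

s(2611) = 381 (deficient)


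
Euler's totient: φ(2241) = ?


2241 = 3^3 × 83
Prime factors: 3, 83
φ(2241) = 2241 × (1-1/3) × (1-1/83)
= 2241 × 2/3 × 82/83 = 1476

φ(2241) = 1476


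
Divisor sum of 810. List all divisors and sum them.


Divisors of 810: 1, 2, 3, 5, 6, 9, 10, 15, 18, 27, 30, 45, 54, 81, 90, 135, 162, 270, 405, 810
Sum = 1 + 2 + 3 + 5 + 6 + 9 + 10 + 15 + 18 + 27 + 30 + 45 + 54 + 81 + 90 + 135 + 162 + 270 + 405 + 810 = 2178

σ(810) = 2178


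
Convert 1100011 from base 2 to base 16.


1100011 (base 2) = 99 (decimal)
99 (decimal) = 63 (base 16)


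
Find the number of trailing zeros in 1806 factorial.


floor(1806/5) = 361
floor(1806/25) = 72
floor(1806/125) = 14
floor(1806/625) = 2
Total = 449

449 trailing zeros


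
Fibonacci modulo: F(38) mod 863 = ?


F(k) mod 863 for k=1..38:
1, 1, 2, 3, 5, 8, 13, 21, 34, 55, 89, 144, 233, 377, 610, 124, 734, 858, 729, 724, 590, 451, 178, 629, 807, 573, 517, 227, 744, 108, 852, 97, 86, 183, 269, 452, 721, 310
F(38) mod 863 = 310


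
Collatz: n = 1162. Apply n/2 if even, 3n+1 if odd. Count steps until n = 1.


1162 → 581 → 1744 → 872 → 436 → 218 → 109 → 328 → 164 → 82 → 41 → 124 → 62 → 31 → 94 → 47 → 142 → 71 → 214 → 107 → 322 → 161 → 484 → 242 → 121 → 364 → 182 → 91 → 274 → 137 → 412 → 206 → 103 → 310 → 155 → 466 → 233 → 700 → 350 → 175 → 526 → 263 → 790 → 395 → 1186 → 593 → 1780 → 890 → 445 → 1336 → 668 → 334 → 167 → 502 → 251 → 754 → 377 → 1132 → 566 → 283 → 850 → 425 → 1276 → 638 → 319 → 958 → 479 → 1438 → 719 → 2158 → 1079 → 3238 → 1619 → 4858 → 2429 → 7288 → 3644 → 1822 → 911 → 2734 → 1367 → 4102 → 2051 → 6154 → 3077 → 9232 → 4616 → 2308 → 1154 → 577 → 1732 → 866 → 433 → 1300 → 650 → 325 → 976 → 488 → 244 → 122 → 61 → 184 → 92 → 46 → 23 → 70 → 35 → 106 → 53 → 160 → 80 → 40 → 20 → 10 → 5 → 16 → 8 → 4 → 2 → 1
Total steps = 119

119 steps


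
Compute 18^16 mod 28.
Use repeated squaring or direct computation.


18^1 mod 28 = 18
18^2 mod 28 = 16
18^3 mod 28 = 8
18^4 mod 28 = 4
18^5 mod 28 = 16
18^6 mod 28 = 8
18^7 mod 28 = 4
18^8 mod 28 = 16
18^9 mod 28 = 8
18^10 mod 28 = 4
18^11 mod 28 = 16
18^12 mod 28 = 8
18^13 mod 28 = 4
18^14 mod 28 = 16
18^15 mod 28 = 8
18^16 mod 28 = 4


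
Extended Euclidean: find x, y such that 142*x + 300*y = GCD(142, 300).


Tabular extended Euclidean (each row: r = 142*s + 300*t):
r=142, s=1, t=0
r=300, s=0, t=1
q=0: r=142, s=1, t=0   [142*(1) + 300*(0) = 142]
q=2: r=16, s=-2, t=1   [142*(-2) + 300*(1) = 16]
q=8: r=14, s=17, t=-8   [142*(17) + 300*(-8) = 14]
q=1: r=2, s=-19, t=9   [142*(-19) + 300*(9) = 2]
q=7: r=0, s=150, t=-71   [142*(150) + 300*(-71) = 0]
GCD = 2; from the row with r=2: x=-19, y=9
Check: 142*(-19) + 300*(9) = -2698 + 2700 = 2

GCD = 2, x = -19, y = 9


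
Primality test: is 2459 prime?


Check divisors up to sqrt(2459) = 49.5883
No divisors found.
2459 is prime.

Yes, 2459 is prime


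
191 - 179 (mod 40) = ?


191 - 179 = 12
12 mod 40 = 12


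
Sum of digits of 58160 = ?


5 + 8 + 1 + 6 + 0 = 20


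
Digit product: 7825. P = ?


7 × 8 × 2 × 5 = 560


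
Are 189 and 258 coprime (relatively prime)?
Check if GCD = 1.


Euclidean algorithm:
258 = 1 * 189 + 69
189 = 2 * 69 + 51
69 = 1 * 51 + 18
51 = 2 * 18 + 15
18 = 1 * 15 + 3
15 = 5 * 3 + 0
GCD(189, 258) = 3

No, not coprime (GCD = 3)


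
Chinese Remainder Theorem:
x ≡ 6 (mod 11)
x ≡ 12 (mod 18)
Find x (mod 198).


M = 11*18 = 198
M1 = M/11 = 18, M2 = M/18 = 11
M1^(-1) mod 11 = 8, M2^(-1) mod 18 = 5
x = 6*18*8 + 12*11*5 = 1524
1524 mod 198 = 138
Check: 138 mod 11 = 6 ✓, 138 mod 18 = 12 ✓

x ≡ 138 (mod 198)


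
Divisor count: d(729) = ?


729 = 3^6
d(729) = (6+1) = 7

7 divisors


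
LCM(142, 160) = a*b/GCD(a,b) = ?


GCD(142, 160) = 2
LCM = 142*160/2 = 22720/2 = 11360

LCM = 11360


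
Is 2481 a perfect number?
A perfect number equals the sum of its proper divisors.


Proper divisors of 2481: 1, 3, 827
Sum = 1 + 3 + 827 = 831

No, 2481 is not perfect (831 ≠ 2481)


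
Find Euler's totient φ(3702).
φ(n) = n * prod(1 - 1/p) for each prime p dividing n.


3702 = 2 × 3 × 617
Prime factors: 2, 3, 617
φ(3702) = 3702 × (1-1/2) × (1-1/3) × (1-1/617)
= 3702 × 1/2 × 2/3 × 616/617 = 1232

φ(3702) = 1232


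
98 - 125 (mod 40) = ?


98 - 125 = -27
-27 mod 40 = 13


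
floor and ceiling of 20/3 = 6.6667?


20/3 = 6.6667
floor = 6
ceil = 7

floor = 6, ceil = 7


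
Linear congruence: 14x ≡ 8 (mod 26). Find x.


GCD(14, 26) = 2 divides 8
Divide: 7x ≡ 4 (mod 13)
x ≡ 8 (mod 13)


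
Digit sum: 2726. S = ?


2 + 7 + 2 + 6 = 17


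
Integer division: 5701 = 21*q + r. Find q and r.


5701 = 21 * 271 + 10
Check: 5691 + 10 = 5701

q = 271, r = 10


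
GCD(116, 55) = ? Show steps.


116 = 2 * 55 + 6
55 = 9 * 6 + 1
6 = 6 * 1 + 0
GCD = 1


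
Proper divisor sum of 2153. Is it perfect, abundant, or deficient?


Proper divisors: 1
Sum = 1 = 1
1 < 2153 → deficient

s(2153) = 1 (deficient)


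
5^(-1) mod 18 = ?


Use the extended Euclidean algorithm on (18, 5); each row r = 18*s + 5*t:
r=18, s=1, t=0
r=5, s=0, t=1
q=3: r=3, s=1, t=-3   [18*(1) + 5*(-3) = 3]
q=1: r=2, s=-1, t=4   [18*(-1) + 5*(4) = 2]
q=1: r=1, s=2, t=-7   [18*(2) + 5*(-7) = 1]
q=2: r=0, s=-5, t=18   [18*(-5) + 5*(18) = 0]
GCD = 1 with t = -7, so 5*(-7) ≡ 1 (mod 18)
Inverse = -7 mod 18 = 11
Check: 5 * 11 = 55 ≡ 1 (mod 18)

5^(-1) ≡ 11 (mod 18)


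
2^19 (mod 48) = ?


2^1 mod 48 = 2
2^2 mod 48 = 4
2^3 mod 48 = 8
2^4 mod 48 = 16
2^5 mod 48 = 32
2^6 mod 48 = 16
2^7 mod 48 = 32
2^8 mod 48 = 16
2^9 mod 48 = 32
2^10 mod 48 = 16
2^11 mod 48 = 32
2^12 mod 48 = 16
2^13 mod 48 = 32
2^14 mod 48 = 16
2^15 mod 48 = 32
2^16 mod 48 = 16
2^17 mod 48 = 32
2^18 mod 48 = 16
2^19 mod 48 = 32


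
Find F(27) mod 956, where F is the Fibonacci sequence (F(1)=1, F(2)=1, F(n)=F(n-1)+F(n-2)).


F(k) mod 956 for k=1..27:
1, 1, 2, 3, 5, 8, 13, 21, 34, 55, 89, 144, 233, 377, 610, 31, 641, 672, 357, 73, 430, 503, 933, 480, 457, 937, 438
F(27) mod 956 = 438
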